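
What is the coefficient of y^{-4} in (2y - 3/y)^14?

-1260971712

General term: C(14,j)·(2y)^j·(-3/y)^(14-j), with y-exponent 1j − 1(14−j) = 2j − 14.
Set 2j − 14 = -4: j = 5.
C(14,5) = 2002; 2^5 = 32; (-3)^9 = -19683.
Coefficient = 2002 · 32 · (-19683) = -1260971712.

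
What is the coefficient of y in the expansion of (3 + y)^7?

5103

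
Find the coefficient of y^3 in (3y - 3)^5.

2430

The general term is C(5,j)·(3y)^j·(-3)^(5-j); the y^3 term has j = 3.
C(5,3) = 10.
Coefficient = C(5,3) · 3^3 · (-3)^2 = 10 · 27 · 9 = 2430.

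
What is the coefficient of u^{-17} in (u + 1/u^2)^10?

General term: C(10,j)·(u)^j·(1/u^2)^(10-j), with u-exponent 1j − 2(10−j) = 3j − 20.
Set 3j − 20 = -17: j = 1.
C(10,1) = 10; 1^1 = 1; 1^9 = 1.
Coefficient = 10 · 1 · 1 = 10.

10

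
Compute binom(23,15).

490314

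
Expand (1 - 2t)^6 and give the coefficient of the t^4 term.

The general term is C(6,j)·(1)^j·(-2t)^(6-j); the t^4 term has j = 2.
C(6,2) = 15.
Coefficient = C(6,2) · (-2)^4 = 15 · 16 = 240.

240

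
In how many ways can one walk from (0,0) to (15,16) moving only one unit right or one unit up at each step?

Each path is a sequence of 31 steps with 15 rights: C(31,15) = 300540195.

300540195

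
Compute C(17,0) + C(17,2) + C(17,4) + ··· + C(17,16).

65536

Even-k terms of row 17 sum to 2^16 = 65536.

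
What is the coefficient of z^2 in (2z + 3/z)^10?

1088640

General term: C(10,j)·(2z)^j·(3/z)^(10-j), with z-exponent 1j − 1(10−j) = 2j − 10.
Set 2j − 10 = 2: j = 6.
C(10,6) = 210; 2^6 = 64; 3^4 = 81.
Coefficient = 210 · 64 · 81 = 1088640.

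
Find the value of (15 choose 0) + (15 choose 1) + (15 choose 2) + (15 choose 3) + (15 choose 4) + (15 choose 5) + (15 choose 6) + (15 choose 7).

16384

1 + 15 + 105 + 455 + 1365 + 3003 + 5005 + 6435 = 16384.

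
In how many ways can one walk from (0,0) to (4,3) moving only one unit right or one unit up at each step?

Each path is a sequence of 7 steps with 4 rights: C(7,4) = 35.

35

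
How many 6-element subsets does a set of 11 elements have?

C(11,6) = C(11,5) by symmetry.
C(11,5) = (11·10·9·8·7) / 5! = 55440 / 120 = 462.

462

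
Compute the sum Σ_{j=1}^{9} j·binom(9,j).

2304

Since j·C(9,j) = 9·C(8,j−1), the sum is 9·2^8 = 9·256 = 2304.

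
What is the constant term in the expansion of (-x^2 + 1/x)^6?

15

General term: C(6,j)·(-x^2)^j·(1/x)^(6-j), with x-exponent 2j − 1(6−j) = 3j − 6.
Set 3j − 6 = 0: j = 2.
C(6,2) = 15; (-1)^2 = 1; 1^4 = 1.
Coefficient = 15 · 1 · 1 = 15.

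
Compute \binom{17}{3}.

C(17,3) = (17·16·15) / 3! = 4080 / 6 = 680.

680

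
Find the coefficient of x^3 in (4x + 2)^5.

2560

The general term is C(5,j)·(4x)^j·(2)^(5-j); the x^3 term has j = 3.
C(5,3) = 10.
Coefficient = C(5,3) · 4^3 · 2^2 = 10 · 64 · 4 = 2560.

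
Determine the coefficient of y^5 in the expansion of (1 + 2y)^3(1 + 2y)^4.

672

Coefficient of y^5 = Σ_{j} C(3,j)·2^j·C(4,5-j)·2^(5-j) for j from 1 to 3.
= 96 + 384 + 192 = 672.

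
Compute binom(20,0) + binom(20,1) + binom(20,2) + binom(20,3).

1351

1 + 20 + 190 + 1140 = 1351.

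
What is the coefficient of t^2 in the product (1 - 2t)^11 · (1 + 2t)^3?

100

Coefficient of t^2 = Σ_{j} C(11,j)·(-2)^j·C(3,2-j)·2^(2-j) for j from 0 to 2.
= 12 + (-132) + 220 = 100.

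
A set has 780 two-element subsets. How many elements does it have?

n(n−1)/2 = 780 ⇒ n(n−1) = 1560. Since 40·39 = 1560, n = 40.

40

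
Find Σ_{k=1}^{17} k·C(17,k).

1114112

Since k·C(17,k) = 17·C(16,k−1), the sum is 17·2^16 = 17·65536 = 1114112.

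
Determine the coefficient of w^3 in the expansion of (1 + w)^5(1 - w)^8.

14

Coefficient of w^3 = Σ_{j} C(5,j)·1^j·C(8,3-j)·(-1)^(3-j) for j from 0 to 3.
= (-56) + 140 + (-80) + 10 = 14.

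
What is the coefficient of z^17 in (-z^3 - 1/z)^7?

-7

General term: C(7,j)·(-z^3)^j·(-1/z)^(7-j), with z-exponent 3j − 1(7−j) = 4j − 7.
Set 4j − 7 = 17: j = 6.
C(7,6) = 7; (-1)^6 = 1; (-1)^1 = -1.
Coefficient = 7 · 1 · (-1) = -7.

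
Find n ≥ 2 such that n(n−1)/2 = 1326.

52

n(n−1)/2 = 1326 ⇒ n(n−1) = 2652. Since 52·51 = 2652, n = 52.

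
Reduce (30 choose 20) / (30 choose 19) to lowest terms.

11/20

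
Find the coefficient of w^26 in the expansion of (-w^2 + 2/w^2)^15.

30

General term: C(15,j)·(-w^2)^j·(2/w^2)^(15-j), with w-exponent 2j − 2(15−j) = 4j − 30.
Set 4j − 30 = 26: j = 14.
C(15,14) = 15; (-1)^14 = 1; 2^1 = 2.
Coefficient = 15 · 1 · 2 = 30.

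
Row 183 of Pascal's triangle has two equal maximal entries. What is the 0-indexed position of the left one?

For odd n = 183, C(183,i) peaks at i = (n−1)/2 and (n+1)/2; the lesser is 91.

91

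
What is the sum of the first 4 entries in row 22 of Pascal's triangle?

1794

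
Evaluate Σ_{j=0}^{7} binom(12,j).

3302

1 + 12 + 66 + 220 + 495 + 792 + 924 + 792 = 3302.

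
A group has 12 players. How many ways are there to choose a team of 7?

792

This is C(12,7) = 792.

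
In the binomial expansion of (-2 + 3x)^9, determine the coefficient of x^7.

314928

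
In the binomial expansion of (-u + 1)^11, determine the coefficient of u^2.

The general term is C(11,j)·(-u)^j·(1)^(11-j); the u^2 term has j = 2.
C(11,2) = 55.
Coefficient = C(11,2) = 55.

55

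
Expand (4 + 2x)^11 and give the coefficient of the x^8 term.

The general term is C(11,j)·(4)^j·(2x)^(11-j); the x^8 term has j = 3.
C(11,3) = 165.
Coefficient = C(11,3) · 4^3 · 2^8 = 165 · 64 · 256 = 2703360.

2703360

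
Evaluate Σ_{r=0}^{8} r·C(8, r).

Differentiating (1+x)^8 and setting x=1: Σ r·C(8,r) = 8·2^7 = 1024.

1024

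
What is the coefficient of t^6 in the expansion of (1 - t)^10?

210

The general term is C(10,j)·(1)^j·(-t)^(10-j); the t^6 term has j = 4.
C(10,4) = 210.
Coefficient = C(10,4) = 210.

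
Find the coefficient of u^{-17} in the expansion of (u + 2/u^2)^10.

General term: C(10,j)·(u)^j·(2/u^2)^(10-j), with u-exponent 1j − 2(10−j) = 3j − 20.
Set 3j − 20 = -17: j = 1.
C(10,1) = 10; 1^1 = 1; 2^9 = 512.
Coefficient = 10 · 1 · 512 = 5120.

5120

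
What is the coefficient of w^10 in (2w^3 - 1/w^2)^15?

-1647360

General term: C(15,j)·(2w^3)^j·(-1/w^2)^(15-j), with w-exponent 3j − 2(15−j) = 5j − 30.
Set 5j − 30 = 10: j = 8.
C(15,8) = 6435; 2^8 = 256; (-1)^7 = -1.
Coefficient = 6435 · 256 · (-1) = -1647360.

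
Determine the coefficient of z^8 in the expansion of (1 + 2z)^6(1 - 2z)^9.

Coefficient of z^8 = Σ_{j} C(6,j)·2^j·C(9,8-j)·(-2)^(8-j) for j from 0 to 6.
= 2304 + (-55296) + 322560 + (-645120) + 483840 + (-129024) + 9216 = -11520.

-11520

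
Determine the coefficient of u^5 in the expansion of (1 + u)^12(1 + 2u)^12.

307296

Coefficient of u^5 = Σ_{j} C(12,j)·1^j·C(12,5-j)·2^(5-j) for j from 0 to 5.
= 25344 + 95040 + 116160 + 58080 + 11880 + 792 = 307296.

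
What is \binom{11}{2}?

C(11,2) = (11·10) / 2! = 110 / 2 = 55.

55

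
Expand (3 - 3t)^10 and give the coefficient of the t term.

-590490

The general term is C(10,j)·(3)^j·(-3t)^(10-j); the t^1 term has j = 9.
C(10,9) = 10.
Coefficient = C(10,9) · 3^9 · (-3)^1 = 10 · 19683 · (-3) = -590490.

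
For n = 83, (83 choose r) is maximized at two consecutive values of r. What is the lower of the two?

41

For odd n = 83, C(83,r) peaks at r = (n−1)/2 and (n+1)/2; the lower is 41.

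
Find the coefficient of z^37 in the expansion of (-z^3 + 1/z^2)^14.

General term: C(14,j)·(-z^3)^j·(1/z^2)^(14-j), with z-exponent 3j − 2(14−j) = 5j − 28.
Set 5j − 28 = 37: j = 13.
C(14,13) = 14; (-1)^13 = -1; 1^1 = 1.
Coefficient = 14 · (-1) · 1 = -14.

-14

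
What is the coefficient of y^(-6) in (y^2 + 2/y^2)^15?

General term: C(15,j)·(y^2)^j·(2/y^2)^(15-j), with y-exponent 2j − 2(15−j) = 4j − 30.
Set 4j − 30 = -6: j = 6.
C(15,6) = 5005; 1^6 = 1; 2^9 = 512.
Coefficient = 5005 · 1 · 512 = 2562560.

2562560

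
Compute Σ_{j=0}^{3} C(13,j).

378

1 + 13 + 78 + 286 = 378.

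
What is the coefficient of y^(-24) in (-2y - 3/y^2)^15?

General term: C(15,j)·(-2y)^j·(-3/y^2)^(15-j), with y-exponent 1j − 2(15−j) = 3j − 30.
Set 3j − 30 = -24: j = 2.
C(15,2) = 105; (-2)^2 = 4; (-3)^13 = -1594323.
Coefficient = 105 · 4 · (-1594323) = -669615660.

-669615660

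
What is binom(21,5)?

C(21,5) = (21·20·19·18·17) / 5! = 2441880 / 120 = 20349.

20349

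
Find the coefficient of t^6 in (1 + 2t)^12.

The general term is C(12,j)·(1)^j·(2t)^(12-j); the t^6 term has j = 6.
C(12,6) = 924.
Coefficient = C(12,6) · 2^6 = 924 · 64 = 59136.

59136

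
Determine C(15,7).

C(15,7) = (15·14·13·12·11·10·9) / 7! = 32432400 / 5040 = 6435.

6435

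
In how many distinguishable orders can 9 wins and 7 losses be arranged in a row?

Choose positions for the wins: C(16,9) = 11440.

11440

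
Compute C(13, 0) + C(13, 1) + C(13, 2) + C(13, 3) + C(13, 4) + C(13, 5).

2380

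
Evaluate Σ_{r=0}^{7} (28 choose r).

1 + 28 + 378 + 3276 + 20475 + 98280 + 376740 + 1184040 = 1683218.

1683218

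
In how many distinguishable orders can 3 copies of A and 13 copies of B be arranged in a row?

560

Choose positions for the A's: C(16,3) = 560.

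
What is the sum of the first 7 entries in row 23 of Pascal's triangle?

1 + 23 + 253 + 1771 + 8855 + 33649 + 100947 = 145499.

145499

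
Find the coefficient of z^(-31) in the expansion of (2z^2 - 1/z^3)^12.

General term: C(12,j)·(2z^2)^j·(-1/z^3)^(12-j), with z-exponent 2j − 3(12−j) = 5j − 36.
Set 5j − 36 = -31: j = 1.
C(12,1) = 12; 2^1 = 2; (-1)^11 = -1.
Coefficient = 12 · 2 · (-1) = -24.

-24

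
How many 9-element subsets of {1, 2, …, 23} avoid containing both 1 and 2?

All 9-subsets: C(23,9) = 817190. Those containing both fixed elements: C(21,7) = 116280.
817190 − 116280 = 700910.

700910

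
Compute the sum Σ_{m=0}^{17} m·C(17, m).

1114112

Since m·C(17,m) = 17·C(16,m−1), the sum is 17·2^16 = 17·65536 = 1114112.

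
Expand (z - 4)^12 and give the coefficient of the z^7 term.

-811008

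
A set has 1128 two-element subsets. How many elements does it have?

48

n(n−1)/2 = 1128 ⇒ n(n−1) = 2256. Since 48·47 = 2256, n = 48.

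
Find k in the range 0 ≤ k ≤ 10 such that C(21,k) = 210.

2

C(21,k) increases on 0 ≤ k ≤ 10. C(21,1) = 21 and C(21,2) = 210, so k = 2.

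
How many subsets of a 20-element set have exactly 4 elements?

4845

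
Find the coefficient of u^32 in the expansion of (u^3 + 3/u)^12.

36

General term: C(12,j)·(u^3)^j·(3/u)^(12-j), with u-exponent 3j − 1(12−j) = 4j − 12.
Set 4j − 12 = 32: j = 11.
C(12,11) = 12; 1^11 = 1; 3^1 = 3.
Coefficient = 12 · 1 · 3 = 36.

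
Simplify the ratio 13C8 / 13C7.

3/4

C(n,k+1)/C(n,k) = (n−k)/(k+1) = (13−7)/(7+1) = 6/8 = 3/4.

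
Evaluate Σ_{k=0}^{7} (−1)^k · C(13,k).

-792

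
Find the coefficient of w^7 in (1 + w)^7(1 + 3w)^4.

Coefficient of w^7 = Σ_{j} C(7,j)·1^j·C(4,7-j)·3^(7-j) for j from 3 to 7.
= 2835 + 3780 + 1134 + 84 + 1 = 7834.

7834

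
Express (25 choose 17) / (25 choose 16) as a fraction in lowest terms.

9/17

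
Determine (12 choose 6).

924

C(12,6) = (12·11·10·9·8·7) / 6! = 665280 / 720 = 924.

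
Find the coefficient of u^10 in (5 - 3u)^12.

The general term is C(12,j)·(5)^j·(-3u)^(12-j); the u^10 term has j = 2.
C(12,2) = 66.
Coefficient = C(12,2) · 5^2 · (-3)^10 = 66 · 25 · 59049 = 97430850.

97430850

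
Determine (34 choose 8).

C(34,8) = (34·33·32·31·30·29·28·27) / 8! = 732058145280 / 40320 = 18156204.

18156204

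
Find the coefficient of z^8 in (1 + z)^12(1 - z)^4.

198

Coefficient of z^8 = Σ_{j} C(12,j)·1^j·C(4,8-j)·(-1)^(8-j) for j from 4 to 8.
= 495 + (-3168) + 5544 + (-3168) + 495 = 198.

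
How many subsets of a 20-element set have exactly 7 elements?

77520

Choose the 7 positions: C(20,7) = 77520.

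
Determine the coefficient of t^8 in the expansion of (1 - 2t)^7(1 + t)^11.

Coefficient of t^8 = Σ_{j} C(7,j)·(-2)^j·C(11,8-j)·1^(8-j) for j from 0 to 7.
= 165 + (-4620) + 38808 + (-129360) + 184800 + (-110880) + 24640 + (-1408) = 2145.

2145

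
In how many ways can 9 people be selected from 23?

This is C(23,9) = 817190.

817190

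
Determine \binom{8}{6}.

C(8,6) = C(8,2) by symmetry.
C(8,2) = (8·7) / 2! = 56 / 2 = 28.

28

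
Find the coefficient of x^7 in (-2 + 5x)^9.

11250000

The general term is C(9,j)·(-2)^j·(5x)^(9-j); the x^7 term has j = 2.
C(9,2) = 36.
Coefficient = C(9,2) · (-2)^2 · 5^7 = 36 · 4 · 78125 = 11250000.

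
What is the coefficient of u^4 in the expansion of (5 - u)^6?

The general term is C(6,j)·(5)^j·(-u)^(6-j); the u^4 term has j = 2.
C(6,2) = 15.
Coefficient = C(6,2) · 5^2 = 15 · 25 = 375.

375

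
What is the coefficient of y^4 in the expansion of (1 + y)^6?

15

The general term is C(6,j)·(1)^j·(y)^(6-j); the y^4 term has j = 2.
C(6,2) = 15.
Coefficient = C(6,2) = 15.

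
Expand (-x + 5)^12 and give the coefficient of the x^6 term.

The general term is C(12,j)·(-x)^j·(5)^(12-j); the x^6 term has j = 6.
C(12,6) = 924.
Coefficient = C(12,6) · 5^6 = 924 · 15625 = 14437500.

14437500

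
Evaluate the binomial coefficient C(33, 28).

237336

C(33,28) = C(33,5) by symmetry.
C(33,5) = (33·32·31·30·29) / 5! = 28480320 / 120 = 237336.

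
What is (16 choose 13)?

560

C(16,13) = C(16,3) by symmetry.
C(16,3) = (16·15·14) / 3! = 3360 / 6 = 560.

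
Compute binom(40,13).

C(40,13) = (40·39·38·37·36·35·34·33·32·31·30·29·28) / 13! = 74931129164795904000 / 6227020800 = 12033222880.

12033222880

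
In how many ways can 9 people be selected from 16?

11440

This is C(16,9) = 11440.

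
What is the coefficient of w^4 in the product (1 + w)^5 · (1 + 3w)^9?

Coefficient of w^4 = Σ_{j} C(5,j)·1^j·C(9,4-j)·3^(4-j) for j from 0 to 4.
= 10206 + 11340 + 3240 + 270 + 5 = 25061.

25061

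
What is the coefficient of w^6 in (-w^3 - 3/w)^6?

540

General term: C(6,j)·(-w^3)^j·(-3/w)^(6-j), with w-exponent 3j − 1(6−j) = 4j − 6.
Set 4j − 6 = 6: j = 3.
C(6,3) = 20; (-1)^3 = -1; (-3)^3 = -27.
Coefficient = 20 · (-1) · (-27) = 540.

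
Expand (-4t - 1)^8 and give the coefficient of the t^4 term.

17920

The general term is C(8,j)·(-4t)^j·(-1)^(8-j); the t^4 term has j = 4.
C(8,4) = 70.
Coefficient = C(8,4) · (-4)^4 = 70 · 256 = 17920.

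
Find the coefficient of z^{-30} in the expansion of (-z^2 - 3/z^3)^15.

General term: C(15,j)·(-z^2)^j·(-3/z^3)^(15-j), with z-exponent 2j − 3(15−j) = 5j − 45.
Set 5j − 45 = -30: j = 3.
C(15,3) = 455; (-1)^3 = -1; (-3)^12 = 531441.
Coefficient = 455 · (-1) · 531441 = -241805655.

-241805655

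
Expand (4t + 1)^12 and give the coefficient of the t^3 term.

14080

The general term is C(12,j)·(4t)^j·(1)^(12-j); the t^3 term has j = 3.
C(12,3) = 220.
Coefficient = C(12,3) · 4^3 = 220 · 64 = 14080.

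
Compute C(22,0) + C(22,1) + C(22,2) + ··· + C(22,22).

4194304

Setting x = 1 in (1+x)^22 gives Σ C(22,j) = 2^22 = 4194304.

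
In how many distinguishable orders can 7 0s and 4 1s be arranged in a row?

Choose positions for the 0s: C(11,7) = 330.

330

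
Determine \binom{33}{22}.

C(33,22) = C(33,11) by symmetry.
C(33,11) = (33·32·31·30·29·28·27·26·25·24·23) / 11! = 7725366544896000 / 39916800 = 193536720.

193536720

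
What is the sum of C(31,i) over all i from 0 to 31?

2147483648

The entries of row 31 sum to 2^31 = 2147483648.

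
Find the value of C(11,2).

55

C(11,2) = (11·10) / 2! = 110 / 2 = 55.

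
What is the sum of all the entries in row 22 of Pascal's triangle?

4194304

Setting x = 1 in (1+x)^22 gives Σ C(22,r) = 2^22 = 4194304.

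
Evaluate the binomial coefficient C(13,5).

1287

C(13,5) = (13·12·11·10·9) / 5! = 154440 / 120 = 1287.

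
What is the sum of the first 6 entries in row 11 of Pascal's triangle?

1 + 11 + 55 + 165 + 330 + 462 = 1024.

1024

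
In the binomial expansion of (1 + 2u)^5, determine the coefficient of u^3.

80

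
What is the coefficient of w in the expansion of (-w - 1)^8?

The general term is C(8,j)·(-w)^j·(-1)^(8-j); the w^1 term has j = 1.
C(8,1) = 8.
Coefficient = C(8,1) · (-1)^1 · (-1)^7 = 8 · (-1) · (-1) = 8.

8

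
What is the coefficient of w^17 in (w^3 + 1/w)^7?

7

General term: C(7,j)·(w^3)^j·(1/w)^(7-j), with w-exponent 3j − 1(7−j) = 4j − 7.
Set 4j − 7 = 17: j = 6.
C(7,6) = 7; 1^6 = 1; 1^1 = 1.
Coefficient = 7 · 1 · 1 = 7.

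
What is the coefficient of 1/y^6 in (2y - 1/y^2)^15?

-1647360

General term: C(15,j)·(2y)^j·(-1/y^2)^(15-j), with y-exponent 1j − 2(15−j) = 3j − 30.
Set 3j − 30 = -6: j = 8.
C(15,8) = 6435; 2^8 = 256; (-1)^7 = -1.
Coefficient = 6435 · 256 · (-1) = -1647360.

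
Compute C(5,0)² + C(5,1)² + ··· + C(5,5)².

252

Σ C(5,k)² is the coefficient of x^5 in (1+x)^5(1+x)^5 = (1+x)^10, i.e. C(10,5) = 252.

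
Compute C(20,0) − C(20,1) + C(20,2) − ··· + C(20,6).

The partial alternating sum Σ_{k=0}^{6} (−1)^k C(20,k) = (−1)^6 C(19,6) = 27132.

27132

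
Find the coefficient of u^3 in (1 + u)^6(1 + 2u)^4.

Coefficient of u^3 = Σ_{j} C(6,j)·1^j·C(4,3-j)·2^(3-j) for j from 0 to 3.
= 32 + 144 + 120 + 20 = 316.

316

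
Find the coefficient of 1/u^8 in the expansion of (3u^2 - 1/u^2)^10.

-3240

General term: C(10,j)·(3u^2)^j·(-1/u^2)^(10-j), with u-exponent 2j − 2(10−j) = 4j − 20.
Set 4j − 20 = -8: j = 3.
C(10,3) = 120; 3^3 = 27; (-1)^7 = -1.
Coefficient = 120 · 27 · (-1) = -3240.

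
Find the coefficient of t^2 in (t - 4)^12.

69206016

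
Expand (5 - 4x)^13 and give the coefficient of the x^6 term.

The general term is C(13,j)·(5)^j·(-4x)^(13-j); the x^6 term has j = 7.
C(13,7) = 1716.
Coefficient = C(13,7) · 5^7 · (-4)^6 = 1716 · 78125 · 4096 = 549120000000.

549120000000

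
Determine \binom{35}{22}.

C(35,22) = C(35,13) by symmetry.
C(35,13) = (35·34·33·32·31·30·29·28·27·26·25·24·23) / 13! = 9193186188426240000 / 6227020800 = 1476337800.

1476337800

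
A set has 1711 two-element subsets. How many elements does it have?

n(n−1)/2 = 1711 ⇒ n(n−1) = 3422. Since 59·58 = 3422, n = 59.

59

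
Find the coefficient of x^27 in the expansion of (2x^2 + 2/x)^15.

491520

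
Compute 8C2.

28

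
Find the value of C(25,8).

1081575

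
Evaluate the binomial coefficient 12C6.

924

C(12,6) = (12·11·10·9·8·7) / 6! = 665280 / 720 = 924.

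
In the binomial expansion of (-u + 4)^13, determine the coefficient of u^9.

The general term is C(13,j)·(-u)^j·(4)^(13-j); the u^9 term has j = 9.
C(13,9) = 715.
Coefficient = C(13,9) · (-1)^9 · 4^4 = 715 · (-1) · 256 = -183040.

-183040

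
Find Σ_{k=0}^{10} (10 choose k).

Setting x = 1 in (1+x)^10 gives Σ C(10,k) = 2^10 = 1024.

1024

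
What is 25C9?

2042975

C(25,9) = (25·24·23·22·21·20·19·18·17) / 9! = 741354768000 / 362880 = 2042975.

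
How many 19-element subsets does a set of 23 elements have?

8855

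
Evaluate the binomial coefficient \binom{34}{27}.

C(34,27) = C(34,7) by symmetry.
C(34,7) = (34·33·32·31·30·29·28) / 7! = 27113264640 / 5040 = 5379616.

5379616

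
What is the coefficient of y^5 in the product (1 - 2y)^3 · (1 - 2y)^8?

-14784

Coefficient of y^5 = Σ_{j} C(3,j)·(-2)^j·C(8,5-j)·(-2)^(5-j) for j from 0 to 3.
= (-1792) + (-6720) + (-5376) + (-896) = -14784.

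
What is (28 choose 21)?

1184040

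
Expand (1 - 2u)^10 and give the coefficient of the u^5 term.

-8064

The general term is C(10,j)·(1)^j·(-2u)^(10-j); the u^5 term has j = 5.
C(10,5) = 252.
Coefficient = C(10,5) · (-2)^5 = 252 · (-32) = -8064.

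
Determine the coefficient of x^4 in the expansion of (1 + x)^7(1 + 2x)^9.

Coefficient of x^4 = Σ_{j} C(7,j)·1^j·C(9,4-j)·2^(4-j) for j from 0 to 4.
= 2016 + 4704 + 3024 + 630 + 35 = 10409.

10409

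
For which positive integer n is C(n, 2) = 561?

34

n(n−1)/2 = 561 ⇒ n(n−1) = 1122. Since 34·33 = 1122, n = 34.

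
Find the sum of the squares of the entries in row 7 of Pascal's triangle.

By Vandermonde's identity, Σ C(7,i)² = C(14,7) = 3432.

3432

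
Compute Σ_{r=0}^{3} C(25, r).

1 + 25 + 300 + 2300 = 2626.

2626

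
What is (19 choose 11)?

75582

C(19,11) = C(19,8) by symmetry.
C(19,8) = (19·18·17·16·15·14·13·12) / 8! = 3047466240 / 40320 = 75582.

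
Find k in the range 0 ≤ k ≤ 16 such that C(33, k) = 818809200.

C(33,k) increases on 0 ≤ k ≤ 16. C(33,13) = 573166440 and C(33,14) = 818809200, so k = 14.

14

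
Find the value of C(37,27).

348330136

C(37,27) = C(37,10) by symmetry.
C(37,10) = (37·36·35·34·33·32·31·30·29·28) / 10! = 1264020397516800 / 3628800 = 348330136.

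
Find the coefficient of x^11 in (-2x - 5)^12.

The general term is C(12,j)·(-2x)^j·(-5)^(12-j); the x^11 term has j = 11.
C(12,11) = 12.
Coefficient = C(12,11) · (-2)^11 · (-5)^1 = 12 · (-2048) · (-5) = 122880.

122880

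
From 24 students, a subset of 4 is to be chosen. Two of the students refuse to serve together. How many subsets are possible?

All 4-subsets: C(24,4) = 10626. Those containing both fixed elements: C(22,2) = 231.
10626 − 231 = 10395.

10395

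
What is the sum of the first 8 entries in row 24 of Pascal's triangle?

1 + 24 + 276 + 2024 + 10626 + 42504 + 134596 + 346104 = 536155.

536155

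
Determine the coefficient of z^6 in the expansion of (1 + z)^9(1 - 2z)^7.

-56

Coefficient of z^6 = Σ_{j} C(9,j)·1^j·C(7,6-j)·(-2)^(6-j) for j from 0 to 6.
= 448 + (-6048) + 20160 + (-23520) + 10584 + (-1764) + 84 = -56.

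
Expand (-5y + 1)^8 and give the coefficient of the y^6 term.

The general term is C(8,j)·(-5y)^j·(1)^(8-j); the y^6 term has j = 6.
C(8,6) = 28.
Coefficient = C(8,6) · (-5)^6 = 28 · 15625 = 437500.

437500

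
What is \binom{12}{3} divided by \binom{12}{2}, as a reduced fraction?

C(n,k+1)/C(n,k) = (n−k)/(k+1) = (12−2)/(2+1) = 10/3.

10/3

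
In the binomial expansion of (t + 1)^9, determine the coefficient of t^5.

The general term is C(9,j)·(t)^j·(1)^(9-j); the t^5 term has j = 5.
C(9,5) = 126.
Coefficient = C(9,5) = 126.

126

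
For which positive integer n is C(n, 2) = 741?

39

n(n−1)/2 = 741 ⇒ n(n−1) = 1482. Since 39·38 = 1482, n = 39.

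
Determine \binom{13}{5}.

C(13,5) = (13·12·11·10·9) / 5! = 154440 / 120 = 1287.

1287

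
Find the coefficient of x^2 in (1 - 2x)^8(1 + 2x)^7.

-28

Coefficient of x^2 = Σ_{j} C(8,j)·(-2)^j·C(7,2-j)·2^(2-j) for j from 0 to 2.
= 84 + (-224) + 112 = -28.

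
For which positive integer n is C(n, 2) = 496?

n(n−1)/2 = 496 ⇒ n(n−1) = 992. Since 32·31 = 992, n = 32.

32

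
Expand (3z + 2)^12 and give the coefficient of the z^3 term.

The general term is C(12,j)·(3z)^j·(2)^(12-j); the z^3 term has j = 3.
C(12,3) = 220.
Coefficient = C(12,3) · 3^3 · 2^9 = 220 · 27 · 512 = 3041280.

3041280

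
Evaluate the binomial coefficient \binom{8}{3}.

C(8,3) = (8·7·6) / 3! = 336 / 6 = 56.

56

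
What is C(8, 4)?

C(8,4) = (8·7·6·5) / 4! = 1680 / 24 = 70.

70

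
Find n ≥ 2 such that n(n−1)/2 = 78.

13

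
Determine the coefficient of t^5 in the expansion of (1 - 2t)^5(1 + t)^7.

-81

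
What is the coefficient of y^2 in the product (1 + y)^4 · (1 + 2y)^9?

Coefficient of y^2 = Σ_{j} C(4,j)·1^j·C(9,2-j)·2^(2-j) for j from 0 to 2.
= 144 + 72 + 6 = 222.

222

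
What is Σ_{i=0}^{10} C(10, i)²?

Σ C(10,i)² is the coefficient of x^10 in (1+x)^10(1+x)^10 = (1+x)^20, i.e. C(20,10) = 184756.

184756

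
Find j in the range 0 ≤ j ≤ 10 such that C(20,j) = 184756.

10

C(20,j) increases on 0 ≤ j ≤ 10. C(20,9) = 167960 and C(20,10) = 184756, so j = 10.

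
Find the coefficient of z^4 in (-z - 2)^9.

-4032

The general term is C(9,j)·(-z)^j·(-2)^(9-j); the z^4 term has j = 4.
C(9,4) = 126.
Coefficient = C(9,4) · (-2)^5 = 126 · (-32) = -4032.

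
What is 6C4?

C(6,4) = C(6,2) by symmetry.
C(6,2) = (6·5) / 2! = 30 / 2 = 15.

15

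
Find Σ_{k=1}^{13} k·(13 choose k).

53248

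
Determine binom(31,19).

C(31,19) = C(31,12) by symmetry.
C(31,12) = (31·30·29·28·27·26·25·24·23·22·21·20) / 12! = 67596957267840000 / 479001600 = 141120525.

141120525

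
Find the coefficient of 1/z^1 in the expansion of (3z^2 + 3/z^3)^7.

General term: C(7,j)·(3z^2)^j·(3/z^3)^(7-j), with z-exponent 2j − 3(7−j) = 5j − 21.
Set 5j − 21 = -1: j = 4.
C(7,4) = 35; 3^4 = 81; 3^3 = 27.
Coefficient = 35 · 81 · 27 = 76545.

76545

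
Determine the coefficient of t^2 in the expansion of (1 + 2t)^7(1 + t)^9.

246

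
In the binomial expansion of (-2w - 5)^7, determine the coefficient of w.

The general term is C(7,j)·(-2w)^j·(-5)^(7-j); the w^1 term has j = 1.
C(7,1) = 7.
Coefficient = C(7,1) · (-2)^1 · (-5)^6 = 7 · (-2) · 15625 = -218750.

-218750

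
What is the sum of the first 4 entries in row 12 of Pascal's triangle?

1 + 12 + 66 + 220 = 299.

299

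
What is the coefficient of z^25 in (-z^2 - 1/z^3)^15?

-15

General term: C(15,j)·(-z^2)^j·(-1/z^3)^(15-j), with z-exponent 2j − 3(15−j) = 5j − 45.
Set 5j − 45 = 25: j = 14.
C(15,14) = 15; (-1)^14 = 1; (-1)^1 = -1.
Coefficient = 15 · 1 · (-1) = -15.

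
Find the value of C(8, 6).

28

C(8,6) = C(8,2) by symmetry.
C(8,2) = (8·7) / 2! = 56 / 2 = 28.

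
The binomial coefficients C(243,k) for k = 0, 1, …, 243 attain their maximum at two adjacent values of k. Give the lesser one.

121

For odd n = 243, C(243,k) peaks at k = (n−1)/2 and (n+1)/2; the lesser is 121.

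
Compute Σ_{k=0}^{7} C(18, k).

63004

1 + 18 + 153 + 816 + 3060 + 8568 + 18564 + 31824 = 63004.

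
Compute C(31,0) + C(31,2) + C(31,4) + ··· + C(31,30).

1073741824

Even-j terms of row 31 sum to 2^30 = 1073741824.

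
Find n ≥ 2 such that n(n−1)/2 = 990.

45

n(n−1)/2 = 990 ⇒ n(n−1) = 1980. Since 45·44 = 1980, n = 45.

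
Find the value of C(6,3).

20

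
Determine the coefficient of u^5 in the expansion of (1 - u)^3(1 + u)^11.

Coefficient of u^5 = Σ_{j} C(3,j)·(-1)^j·C(11,5-j)·1^(5-j) for j from 0 to 3.
= 462 + (-990) + 495 + (-55) = -88.

-88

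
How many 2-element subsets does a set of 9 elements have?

36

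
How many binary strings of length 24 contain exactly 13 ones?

Choose the 13 positions: C(24,13) = 2496144.

2496144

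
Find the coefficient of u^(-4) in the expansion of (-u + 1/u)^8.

28

General term: C(8,j)·(-u)^j·(1/u)^(8-j), with u-exponent 1j − 1(8−j) = 2j − 8.
Set 2j − 8 = -4: j = 2.
C(8,2) = 28; (-1)^2 = 1; 1^6 = 1.
Coefficient = 28 · 1 · 1 = 28.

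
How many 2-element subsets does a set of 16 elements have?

C(16,2) = (16·15) / 2! = 240 / 2 = 120.

120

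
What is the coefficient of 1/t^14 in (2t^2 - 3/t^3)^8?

General term: C(8,j)·(2t^2)^j·(-3/t^3)^(8-j), with t-exponent 2j − 3(8−j) = 5j − 24.
Set 5j − 24 = -14: j = 2.
C(8,2) = 28; 2^2 = 4; (-3)^6 = 729.
Coefficient = 28 · 4 · 729 = 81648.

81648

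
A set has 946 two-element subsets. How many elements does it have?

44

n(n−1)/2 = 946 ⇒ n(n−1) = 1892. Since 44·43 = 1892, n = 44.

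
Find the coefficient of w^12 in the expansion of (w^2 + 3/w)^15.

General term: C(15,j)·(w^2)^j·(3/w)^(15-j), with w-exponent 2j − 1(15−j) = 3j − 15.
Set 3j − 15 = 12: j = 9.
C(15,9) = 5005; 1^9 = 1; 3^6 = 729.
Coefficient = 5005 · 1 · 729 = 3648645.

3648645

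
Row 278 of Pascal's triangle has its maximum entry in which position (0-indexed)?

139

C(278,r) is maximized at r = 278/2 = 139.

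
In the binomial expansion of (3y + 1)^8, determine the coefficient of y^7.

17496

The general term is C(8,j)·(3y)^j·(1)^(8-j); the y^7 term has j = 7.
C(8,7) = 8.
Coefficient = C(8,7) · 3^7 = 8 · 2187 = 17496.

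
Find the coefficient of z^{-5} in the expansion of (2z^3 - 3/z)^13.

-55269864

General term: C(13,j)·(2z^3)^j·(-3/z)^(13-j), with z-exponent 3j − 1(13−j) = 4j − 13.
Set 4j − 13 = -5: j = 2.
C(13,2) = 78; 2^2 = 4; (-3)^11 = -177147.
Coefficient = 78 · 4 · (-177147) = -55269864.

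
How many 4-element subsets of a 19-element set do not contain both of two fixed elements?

3740

All 4-subsets: C(19,4) = 3876. Those containing both fixed elements: C(17,2) = 136.
3876 − 136 = 3740.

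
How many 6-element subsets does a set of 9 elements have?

C(9,6) = C(9,3) by symmetry.
C(9,3) = (9·8·7) / 3! = 504 / 6 = 84.

84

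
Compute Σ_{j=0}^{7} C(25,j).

1 + 25 + 300 + 2300 + 12650 + 53130 + 177100 + 480700 = 726206.

726206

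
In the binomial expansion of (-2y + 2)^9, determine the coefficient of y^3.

The general term is C(9,j)·(-2y)^j·(2)^(9-j); the y^3 term has j = 3.
C(9,3) = 84.
Coefficient = C(9,3) · (-2)^3 · 2^6 = 84 · (-8) · 64 = -43008.

-43008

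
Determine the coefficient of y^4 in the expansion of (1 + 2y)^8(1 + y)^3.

2816

Coefficient of y^4 = Σ_{j} C(8,j)·2^j·C(3,4-j)·1^(4-j) for j from 1 to 4.
= 16 + 336 + 1344 + 1120 = 2816.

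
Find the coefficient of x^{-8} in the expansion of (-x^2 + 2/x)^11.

-11264

General term: C(11,j)·(-x^2)^j·(2/x)^(11-j), with x-exponent 2j − 1(11−j) = 3j − 11.
Set 3j − 11 = -8: j = 1.
C(11,1) = 11; (-1)^1 = -1; 2^10 = 1024.
Coefficient = 11 · (-1) · 1024 = -11264.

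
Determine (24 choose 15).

C(24,15) = C(24,9) by symmetry.
C(24,9) = (24·23·22·21·20·19·18·17·16) / 9! = 474467051520 / 362880 = 1307504.

1307504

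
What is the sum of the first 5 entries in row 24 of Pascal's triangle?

1 + 24 + 276 + 2024 + 10626 = 12951.

12951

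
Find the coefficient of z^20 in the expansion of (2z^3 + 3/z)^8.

3072

General term: C(8,j)·(2z^3)^j·(3/z)^(8-j), with z-exponent 3j − 1(8−j) = 4j − 8.
Set 4j − 8 = 20: j = 7.
C(8,7) = 8; 2^7 = 128; 3^1 = 3.
Coefficient = 8 · 128 · 3 = 3072.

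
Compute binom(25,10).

C(25,10) = (25·24·23·22·21·20·19·18·17·16) / 10! = 11861676288000 / 3628800 = 3268760.

3268760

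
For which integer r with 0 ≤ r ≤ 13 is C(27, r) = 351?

2

C(27,r) increases on 0 ≤ r ≤ 13. C(27,1) = 27 and C(27,2) = 351, so r = 2.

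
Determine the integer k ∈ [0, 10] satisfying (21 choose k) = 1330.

3

C(21,k) increases on 0 ≤ k ≤ 10. C(21,2) = 210 and C(21,3) = 1330, so k = 3.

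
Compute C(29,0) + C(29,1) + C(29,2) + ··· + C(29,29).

Setting x = 1 in (1+x)^29 gives Σ C(29,i) = 2^29 = 536870912.

536870912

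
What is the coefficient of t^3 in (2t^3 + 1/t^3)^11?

General term: C(11,j)·(2t^3)^j·(1/t^3)^(11-j), with t-exponent 3j − 3(11−j) = 6j − 33.
Set 6j − 33 = 3: j = 6.
C(11,6) = 462; 2^6 = 64; 1^5 = 1.
Coefficient = 462 · 64 · 1 = 29568.

29568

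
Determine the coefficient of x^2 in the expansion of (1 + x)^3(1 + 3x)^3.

57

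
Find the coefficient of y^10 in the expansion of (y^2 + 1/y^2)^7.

7

General term: C(7,j)·(y^2)^j·(1/y^2)^(7-j), with y-exponent 2j − 2(7−j) = 4j − 14.
Set 4j − 14 = 10: j = 6.
C(7,6) = 7; 1^6 = 1; 1^1 = 1.
Coefficient = 7 · 1 · 1 = 7.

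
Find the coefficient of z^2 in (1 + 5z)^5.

250

The general term is C(5,j)·(1)^j·(5z)^(5-j); the z^2 term has j = 3.
C(5,3) = 10.
Coefficient = C(5,3) · 5^2 = 10 · 25 = 250.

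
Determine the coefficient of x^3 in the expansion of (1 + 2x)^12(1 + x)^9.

5084

Coefficient of x^3 = Σ_{j} C(12,j)·2^j·C(9,3-j)·1^(3-j) for j from 0 to 3.
= 84 + 864 + 2376 + 1760 = 5084.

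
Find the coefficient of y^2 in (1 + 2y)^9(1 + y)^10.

Coefficient of y^2 = Σ_{j} C(9,j)·2^j·C(10,2-j)·1^(2-j) for j from 0 to 2.
= 45 + 180 + 144 = 369.

369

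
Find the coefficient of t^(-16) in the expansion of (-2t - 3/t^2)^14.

General term: C(14,j)·(-2t)^j·(-3/t^2)^(14-j), with t-exponent 1j − 2(14−j) = 3j − 28.
Set 3j − 28 = -16: j = 4.
C(14,4) = 1001; (-2)^4 = 16; (-3)^10 = 59049.
Coefficient = 1001 · 16 · 59049 = 945728784.

945728784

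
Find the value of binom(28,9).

6906900

C(28,9) = (28·27·26·25·24·23·22·21·20) / 9! = 2506375872000 / 362880 = 6906900.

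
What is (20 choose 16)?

4845

C(20,16) = C(20,4) by symmetry.
C(20,4) = (20·19·18·17) / 4! = 116280 / 24 = 4845.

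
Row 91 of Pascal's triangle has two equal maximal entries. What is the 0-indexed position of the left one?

45

For odd n = 91, C(91,m) peaks at m = (n−1)/2 and (n+1)/2; the smaller is 45.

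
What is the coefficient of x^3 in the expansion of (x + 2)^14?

The general term is C(14,j)·(x)^j·(2)^(14-j); the x^3 term has j = 3.
C(14,3) = 364.
Coefficient = C(14,3) · 2^11 = 364 · 2048 = 745472.

745472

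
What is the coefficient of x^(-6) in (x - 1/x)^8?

General term: C(8,j)·(x)^j·(-1/x)^(8-j), with x-exponent 1j − 1(8−j) = 2j − 8.
Set 2j − 8 = -6: j = 1.
C(8,1) = 8; 1^1 = 1; (-1)^7 = -1.
Coefficient = 8 · 1 · (-1) = -8.

-8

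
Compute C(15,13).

C(15,13) = C(15,2) by symmetry.
C(15,2) = (15·14) / 2! = 210 / 2 = 105.

105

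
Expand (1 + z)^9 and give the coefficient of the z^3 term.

84

The general term is C(9,j)·(1)^j·(z)^(9-j); the z^3 term has j = 6.
C(9,6) = 84.
Coefficient = C(9,6) = 84.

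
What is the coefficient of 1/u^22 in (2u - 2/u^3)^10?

46080

General term: C(10,j)·(2u)^j·(-2/u^3)^(10-j), with u-exponent 1j − 3(10−j) = 4j − 30.
Set 4j − 30 = -22: j = 2.
C(10,2) = 45; 2^2 = 4; (-2)^8 = 256.
Coefficient = 45 · 4 · 256 = 46080.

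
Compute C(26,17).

C(26,17) = C(26,9) by symmetry.
C(26,9) = (26·25·24·23·22·21·20·19·18) / 9! = 1133836704000 / 362880 = 3124550.

3124550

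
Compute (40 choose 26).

C(40,26) = C(40,14) by symmetry.
C(40,14) = (40·39·38·37·36·35·34·33·32·31·30·29·28·27) / 14! = 2023140487449489408000 / 87178291200 = 23206929840.

23206929840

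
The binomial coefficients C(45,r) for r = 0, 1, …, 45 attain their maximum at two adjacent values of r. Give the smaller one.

22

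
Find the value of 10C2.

C(10,2) = (10·9) / 2! = 90 / 2 = 45.

45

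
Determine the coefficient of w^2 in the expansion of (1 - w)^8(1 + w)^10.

Coefficient of w^2 = Σ_{j} C(8,j)·(-1)^j·C(10,2-j)·1^(2-j) for j from 0 to 2.
= 45 + (-80) + 28 = -7.

-7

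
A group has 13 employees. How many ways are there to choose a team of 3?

This is C(13,3) = 286.

286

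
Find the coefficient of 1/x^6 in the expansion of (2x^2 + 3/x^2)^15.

General term: C(15,j)·(2x^2)^j·(3/x^2)^(15-j), with x-exponent 2j − 2(15−j) = 4j − 30.
Set 4j − 30 = -6: j = 6.
C(15,6) = 5005; 2^6 = 64; 3^9 = 19683.
Coefficient = 5005 · 64 · 19683 = 6304858560.

6304858560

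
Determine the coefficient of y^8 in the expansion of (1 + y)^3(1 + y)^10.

Coefficient of y^8 = Σ_{j} C(3,j)·C(10,8-j) for j from 0 to 3.
= 45 + 360 + 630 + 252 = 1287.

1287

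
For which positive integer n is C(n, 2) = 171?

19

n(n−1)/2 = 171 ⇒ n(n−1) = 342. Since 19·18 = 342, n = 19.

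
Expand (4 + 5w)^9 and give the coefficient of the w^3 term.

The general term is C(9,j)·(4)^j·(5w)^(9-j); the w^3 term has j = 6.
C(9,6) = 84.
Coefficient = C(9,6) · 4^6 · 5^3 = 84 · 4096 · 125 = 43008000.

43008000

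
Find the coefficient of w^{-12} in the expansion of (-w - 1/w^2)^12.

General term: C(12,j)·(-w)^j·(-1/w^2)^(12-j), with w-exponent 1j − 2(12−j) = 3j − 24.
Set 3j − 24 = -12: j = 4.
C(12,4) = 495; (-1)^4 = 1; (-1)^8 = 1.
Coefficient = 495 · 1 · 1 = 495.

495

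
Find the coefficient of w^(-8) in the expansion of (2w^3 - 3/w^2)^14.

General term: C(14,j)·(2w^3)^j·(-3/w^2)^(14-j), with w-exponent 3j − 2(14−j) = 5j − 28.
Set 5j − 28 = -8: j = 4.
C(14,4) = 1001; 2^4 = 16; (-3)^10 = 59049.
Coefficient = 1001 · 16 · 59049 = 945728784.

945728784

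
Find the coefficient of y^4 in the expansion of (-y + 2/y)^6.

-12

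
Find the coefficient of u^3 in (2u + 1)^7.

The general term is C(7,j)·(2u)^j·(1)^(7-j); the u^3 term has j = 3.
C(7,3) = 35.
Coefficient = C(7,3) · 2^3 = 35 · 8 = 280.

280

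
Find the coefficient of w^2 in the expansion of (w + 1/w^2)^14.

General term: C(14,j)·(w)^j·(1/w^2)^(14-j), with w-exponent 1j − 2(14−j) = 3j − 28.
Set 3j − 28 = 2: j = 10.
C(14,10) = 1001; 1^10 = 1; 1^4 = 1.
Coefficient = 1001 · 1 · 1 = 1001.

1001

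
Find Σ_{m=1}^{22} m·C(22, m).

46137344

Differentiating (1+x)^22 and setting x=1: Σ m·C(22,m) = 22·2^21 = 46137344.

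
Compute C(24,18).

134596

C(24,18) = C(24,6) by symmetry.
C(24,6) = (24·23·22·21·20·19) / 6! = 96909120 / 720 = 134596.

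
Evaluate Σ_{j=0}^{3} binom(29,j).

1 + 29 + 406 + 3654 = 4090.

4090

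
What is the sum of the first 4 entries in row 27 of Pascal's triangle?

1 + 27 + 351 + 2925 = 3304.

3304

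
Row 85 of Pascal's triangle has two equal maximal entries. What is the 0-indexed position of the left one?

42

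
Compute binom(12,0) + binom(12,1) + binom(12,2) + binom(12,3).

299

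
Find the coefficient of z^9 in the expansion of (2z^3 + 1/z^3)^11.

General term: C(11,j)·(2z^3)^j·(1/z^3)^(11-j), with z-exponent 3j − 3(11−j) = 6j − 33.
Set 6j − 33 = 9: j = 7.
C(11,7) = 330; 2^7 = 128; 1^4 = 1.
Coefficient = 330 · 128 · 1 = 42240.

42240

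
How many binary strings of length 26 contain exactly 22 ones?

14950

Choose the 22 positions: C(26,22) = 14950.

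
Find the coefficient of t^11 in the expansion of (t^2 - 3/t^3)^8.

General term: C(8,j)·(t^2)^j·(-3/t^3)^(8-j), with t-exponent 2j − 3(8−j) = 5j − 24.
Set 5j − 24 = 11: j = 7.
C(8,7) = 8; 1^7 = 1; (-3)^1 = -3.
Coefficient = 8 · 1 · (-3) = -24.

-24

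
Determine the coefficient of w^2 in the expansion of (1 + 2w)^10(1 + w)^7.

Coefficient of w^2 = Σ_{j} C(10,j)·2^j·C(7,2-j)·1^(2-j) for j from 0 to 2.
= 21 + 140 + 180 = 341.

341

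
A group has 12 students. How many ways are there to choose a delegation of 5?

792

This is C(12,5) = 792.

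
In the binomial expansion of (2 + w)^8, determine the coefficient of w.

The general term is C(8,j)·(2)^j·(w)^(8-j); the w^1 term has j = 7.
C(8,7) = 8.
Coefficient = C(8,7) · 2^7 = 8 · 128 = 1024.

1024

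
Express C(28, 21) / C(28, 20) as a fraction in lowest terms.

C(n,k+1)/C(n,k) = (n−k)/(k+1) = (28−20)/(20+1) = 8/21.

8/21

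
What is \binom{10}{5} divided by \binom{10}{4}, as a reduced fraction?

6/5

C(n,k+1)/C(n,k) = (n−k)/(k+1) = (10−4)/(4+1) = 6/5.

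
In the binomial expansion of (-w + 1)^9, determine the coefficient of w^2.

36

The general term is C(9,j)·(-w)^j·(1)^(9-j); the w^2 term has j = 2.
C(9,2) = 36.
Coefficient = C(9,2) = 36.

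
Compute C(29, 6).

C(29,6) = (29·28·27·26·25·24) / 6! = 342014400 / 720 = 475020.

475020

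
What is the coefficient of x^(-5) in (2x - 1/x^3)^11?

42240

General term: C(11,j)·(2x)^j·(-1/x^3)^(11-j), with x-exponent 1j − 3(11−j) = 4j − 33.
Set 4j − 33 = -5: j = 7.
C(11,7) = 330; 2^7 = 128; (-1)^4 = 1.
Coefficient = 330 · 128 · 1 = 42240.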